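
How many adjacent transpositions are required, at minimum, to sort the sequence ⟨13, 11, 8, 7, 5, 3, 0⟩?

The minimum number of adjacent swaps to sort an array equals its inversion count, since every such swap removes exactly one inversion.
Count inversions — for each element, later elements that are smaller:
13: 11, 8, 7, 5, 3, 0 → 6
11: 8, 7, 5, 3, 0 → 5
8: 7, 5, 3, 0 → 4
7: 5, 3, 0 → 3
5: 3, 0 → 2
3: 0 → 1
0: none → 0
Total inversions: 6 + 5 + 4 + 3 + 2 + 1 + 0 = 21

21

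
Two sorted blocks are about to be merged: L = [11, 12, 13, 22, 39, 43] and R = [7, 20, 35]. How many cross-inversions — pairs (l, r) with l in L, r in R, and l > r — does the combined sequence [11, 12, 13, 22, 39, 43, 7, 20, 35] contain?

There are 11 cross-inversions.

Count, for every r in R, how many entries of L exceed r:
r = 7: 11, 12, 13, 22, 39, 43 → 6
r = 20: 22, 39, 43 → 3
r = 35: 39, 43 → 2
Cross-inversions: 6 + 3 + 2 = 11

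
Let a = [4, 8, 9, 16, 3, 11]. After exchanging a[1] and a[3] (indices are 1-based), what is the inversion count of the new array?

Positions 1 and 3 hold 4 and 9; after swapping, the array is [9, 8, 4, 16, 3, 11].
Sweep left to right; for each value list the smaller values that follow it:
9: 3
8: 2
4: 1
16: 2
3: 0
11: 0
Sum: 3 + 2 + 1 + 2 + 0 + 0 = 8

8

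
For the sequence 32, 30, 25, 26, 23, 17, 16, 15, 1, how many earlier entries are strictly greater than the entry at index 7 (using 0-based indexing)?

7

The element at index 7 is 15.
Elements before it: 32, 30, 25, 26, 23, 17, 16
Those larger than 15: 32, 30, 25, 26, 23, 17, 16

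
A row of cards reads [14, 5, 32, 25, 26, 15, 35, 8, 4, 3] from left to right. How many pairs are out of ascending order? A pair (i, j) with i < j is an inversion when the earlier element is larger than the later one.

29 out-of-order pairs

For each element, count later entries that are smaller:
14 → 5, 8, 4, 3 → 4
5 → 4, 3 → 2
32 → 25, 26, 15, 8, 4, 3 → 6
25 → 15, 8, 4, 3 → 4
26 → 15, 8, 4, 3 → 4
15 → 8, 4, 3 → 3
35 → 8, 4, 3 → 3
8 → 4, 3 → 2
4 → 3 → 1
3 → none → 0
Sum: 4 + 2 + 6 + 4 + 4 + 3 + 3 + 2 + 1 + 0 = 29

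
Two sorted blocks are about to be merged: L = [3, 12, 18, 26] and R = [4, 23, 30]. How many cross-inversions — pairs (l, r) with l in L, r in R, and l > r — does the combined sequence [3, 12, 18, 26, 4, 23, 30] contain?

Count, for every r in R, how many entries of L exceed r:
r = 4: 12, 18, 26 → 3
r = 23: 26 → 1
r = 30: none → 0
Cross-inversions: 3 + 1 + 0 = 4

4 split inversions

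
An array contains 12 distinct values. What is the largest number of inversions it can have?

66

A reversed (strictly descending) arrangement makes every pair an inversion, giving C(12, 2) inversions.
C(12, 2) = 12·11/2 = 66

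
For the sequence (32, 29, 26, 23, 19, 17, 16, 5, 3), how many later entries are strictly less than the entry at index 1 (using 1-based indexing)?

8

The element at index 1 is 32.
Elements after it: 29, 26, 23, 19, 17, 16, 5, 3
Those smaller than 32: 29, 26, 23, 19, 17, 16, 5, 3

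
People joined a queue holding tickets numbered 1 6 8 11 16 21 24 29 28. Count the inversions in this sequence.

1 inversion

For each element, count later entries that are smaller:
1 → none → 0
6 → none → 0
8 → none → 0
11 → none → 0
16 → none → 0
21 → none → 0
24 → none → 0
29 → 28 → 1
28 → none → 0
Sum: 0 + 0 + 0 + 0 + 0 + 0 + 0 + 1 + 0 = 1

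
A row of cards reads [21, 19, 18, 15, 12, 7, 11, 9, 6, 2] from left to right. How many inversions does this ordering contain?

43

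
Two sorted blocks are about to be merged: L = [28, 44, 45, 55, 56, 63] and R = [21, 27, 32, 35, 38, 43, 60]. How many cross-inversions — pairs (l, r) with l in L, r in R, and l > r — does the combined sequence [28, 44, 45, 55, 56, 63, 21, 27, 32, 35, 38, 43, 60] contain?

33 split inversions

For each element r of the right run, count left-run elements greater than r:
r = 21: 28, 44, 45, 55, 56, 63 → 6
r = 27: 28, 44, 45, 55, 56, 63 → 6
r = 32: 44, 45, 55, 56, 63 → 5
r = 35: 44, 45, 55, 56, 63 → 5
r = 38: 44, 45, 55, 56, 63 → 5
r = 43: 44, 45, 55, 56, 63 → 5
r = 60: 63 → 1
Cross-inversions: 6 + 6 + 5 + 5 + 5 + 5 + 1 = 33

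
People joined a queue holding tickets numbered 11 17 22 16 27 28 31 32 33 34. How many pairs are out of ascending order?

There are 2 inversions.

Sweep left to right; for each value list the smaller values that follow it:
11: 0
17: 1
22: 1
16: 0
27: 0
28: 0
31: 0
32: 0
33: 0
34: 0
Sum: 0 + 1 + 1 + 0 + 0 + 0 + 0 + 0 + 0 + 0 = 2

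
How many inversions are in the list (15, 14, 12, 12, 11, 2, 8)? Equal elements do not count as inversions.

19

Element-by-element contributions:
15 → 14, 12, 12, 11, 2, 8 → 6
14 → 12, 12, 11, 2, 8 → 5
12 → 11, 2, 8 → 3
12 → 11, 2, 8 → 3
11 → 2, 8 → 2
2 → none → 0
8 → none → 0
Sum: 6 + 5 + 3 + 3 + 2 + 0 + 0 = 19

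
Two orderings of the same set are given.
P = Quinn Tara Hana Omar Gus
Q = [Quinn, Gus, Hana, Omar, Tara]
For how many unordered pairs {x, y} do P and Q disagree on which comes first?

5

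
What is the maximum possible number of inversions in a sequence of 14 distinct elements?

91

The maximum occurs when the array is in strictly decreasing order: every one of the C(14, 2) pairs is inverted.
C(14, 2) = 14·13/2 = 91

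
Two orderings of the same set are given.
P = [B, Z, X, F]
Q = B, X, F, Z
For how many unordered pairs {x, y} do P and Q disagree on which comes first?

Assign each item its position (1..4) in the first ordering, then rewrite the second ordering as that position sequence:
positions: B→1, Z→2, X→3, F→4
second ordering as positions: [1, 3, 4, 2]
Discordant pairs = inversions in this position sequence.
1: 0
3: 2 → 1
4: 2 → 1
2: 0
Total: 0 + 1 + 1 + 0 = 2

2 disagreeing pairs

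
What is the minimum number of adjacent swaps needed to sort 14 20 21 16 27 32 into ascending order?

Minimum adjacent swaps = number of inversions (each swap of adjacent out-of-order elements removes one inversion and no swap can remove more).
Count inversions — for each element, later elements that are smaller:
14: none → 0
20: 16 → 1
21: 16 → 1
16: none → 0
27: none → 0
32: none → 0
Total inversions: 0 + 1 + 1 + 0 + 0 + 0 = 2

Adjacent swaps: 2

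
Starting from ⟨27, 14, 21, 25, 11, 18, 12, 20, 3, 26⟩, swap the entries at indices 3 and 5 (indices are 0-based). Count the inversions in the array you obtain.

Positions 3 and 5 hold 25 and 18; after swapping, the array is [27, 14, 21, 18, 11, 25, 12, 20, 3, 26].
Sweep left to right; for each value list the smaller values that follow it:
27 → 14, 21, 18, 11, 25, 12, 20, 3, 26 → 9
14 → 11, 12, 3 → 3
21 → 18, 11, 12, 20, 3 → 5
18 → 11, 12, 3 → 3
11 → 3 → 1
25 → 12, 20, 3 → 3
12 → 3 → 1
20 → 3 → 1
3 → none → 0
26 → none → 0
Sum: 9 + 3 + 5 + 3 + 1 + 3 + 1 + 1 + 0 + 0 = 26

26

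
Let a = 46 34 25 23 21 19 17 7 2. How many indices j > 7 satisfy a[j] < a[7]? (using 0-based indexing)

1

The element at index 7 is 7.
Elements after it: 2
Those smaller than 7: 2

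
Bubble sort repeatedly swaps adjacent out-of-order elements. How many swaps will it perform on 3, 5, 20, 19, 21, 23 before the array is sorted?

1 swap

The minimum number of adjacent swaps to sort an array equals its inversion count, since every such swap removes exactly one inversion.
Count inversions — for each element, later elements that are smaller:
3: none → 0
5: none → 0
20: 19 → 1
19: none → 0
21: none → 0
23: none → 0
Total inversions: 0 + 0 + 1 + 0 + 0 + 0 = 1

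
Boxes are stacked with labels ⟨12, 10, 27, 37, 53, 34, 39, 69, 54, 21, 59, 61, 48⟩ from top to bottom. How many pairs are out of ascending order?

Count, for each position, how many later elements it exceeds:
12: 1
10: 0
27: 1
37: 2
53: 4
34: 1
39: 1
69: 5
54: 2
21: 0
59: 1
61: 1
48: 0
Sum: 1 + 0 + 1 + 2 + 4 + 1 + 1 + 5 + 2 + 0 + 1 + 1 + 0 = 19

19 out-of-order pairs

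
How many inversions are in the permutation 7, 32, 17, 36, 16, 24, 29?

8 out-of-order pairs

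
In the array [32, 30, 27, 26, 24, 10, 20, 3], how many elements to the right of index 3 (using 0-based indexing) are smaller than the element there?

4

The element at index 3 is 26.
Elements after it: 24, 10, 20, 3
Those smaller than 26: 24, 10, 20, 3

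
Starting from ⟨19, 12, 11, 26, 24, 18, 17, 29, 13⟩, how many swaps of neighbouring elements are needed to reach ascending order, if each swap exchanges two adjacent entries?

Minimum adjacent swaps = number of inversions (each swap of adjacent out-of-order elements removes one inversion and no swap can remove more).
Count inversions — for each element, later elements that are smaller:
19: 12, 11, 18, 17, 13 → 5
12: 11 → 1
11: none → 0
26: 24, 18, 17, 13 → 4
24: 18, 17, 13 → 3
18: 17, 13 → 2
17: 13 → 1
29: 13 → 1
13: none → 0
Total inversions: 5 + 1 + 0 + 4 + 3 + 2 + 1 + 1 + 0 = 17

Swaps: 17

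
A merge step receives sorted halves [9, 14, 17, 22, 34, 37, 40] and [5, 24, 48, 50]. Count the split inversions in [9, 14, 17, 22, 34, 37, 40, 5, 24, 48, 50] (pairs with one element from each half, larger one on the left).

10 split inversions

Take each right-half value and tally the left-half values above it:
r = 5: 9, 14, 17, 22, 34, 37, 40 → 7
r = 24: 34, 37, 40 → 3
r = 48: none → 0
r = 50: none → 0
Cross-inversions: 7 + 3 + 0 + 0 = 10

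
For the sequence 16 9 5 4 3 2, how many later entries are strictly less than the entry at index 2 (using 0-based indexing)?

3 such elements

The element at index 2 is 5.
Elements after it: 4, 3, 2
Those smaller than 5: 4, 3, 2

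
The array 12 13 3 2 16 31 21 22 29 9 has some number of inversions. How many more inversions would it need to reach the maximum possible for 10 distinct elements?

Maximum inversions for 10 distinct elements is C(10, 2) = 10·9/2 = 45.
Current inversions — for each element, count later smaller elements:
12: 3
13: 3
3: 1
2: 0
16: 1
31: 4
21: 1
22: 1
29: 1
9: 0
Current total: 3 + 3 + 1 + 0 + 1 + 4 + 1 + 1 + 1 + 0 = 15
Shortfall: 45 − 15 = 30

30 inversions short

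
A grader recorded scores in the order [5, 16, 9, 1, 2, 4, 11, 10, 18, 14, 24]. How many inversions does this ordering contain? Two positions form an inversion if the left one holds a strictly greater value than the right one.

Inversions: 15

Element-by-element contributions:
5 → 1, 2, 4 → 3
16 → 9, 1, 2, 4, 11, 10, 14 → 7
9 → 1, 2, 4 → 3
1 → none → 0
2 → none → 0
4 → none → 0
11 → 10 → 1
10 → none → 0
18 → 14 → 1
14 → none → 0
24 → none → 0
Sum: 3 + 7 + 3 + 0 + 0 + 0 + 1 + 0 + 1 + 0 + 0 = 15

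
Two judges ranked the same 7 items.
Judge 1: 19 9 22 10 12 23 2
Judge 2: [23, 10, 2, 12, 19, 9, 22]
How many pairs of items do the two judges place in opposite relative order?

Assign each item its position (1..7) in the first ordering, then rewrite the second ordering as that position sequence:
positions: 19→1, 9→2, 22→3, 10→4, 12→5, 23→6, 2→7
second ordering as positions: [6, 4, 7, 5, 1, 2, 3]
Discordant pairs = inversions in this position sequence.
6: 4, 5, 1, 2, 3 → 5
4: 1, 2, 3 → 3
7: 5, 1, 2, 3 → 4
5: 1, 2, 3 → 3
1: 0
2: 0
3: 0
Total: 5 + 3 + 4 + 3 + 0 + 0 + 0 = 15

15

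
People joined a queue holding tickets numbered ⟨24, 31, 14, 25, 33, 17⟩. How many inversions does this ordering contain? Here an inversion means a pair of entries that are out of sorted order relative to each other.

Inversions: 7

Element-by-element contributions:
24 → 14, 17 → 2
31 → 14, 25, 17 → 3
14 → none → 0
25 → 17 → 1
33 → 17 → 1
17 → none → 0
Sum: 2 + 3 + 0 + 1 + 1 + 0 = 7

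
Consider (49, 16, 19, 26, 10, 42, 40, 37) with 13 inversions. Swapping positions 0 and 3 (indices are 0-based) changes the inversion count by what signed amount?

-1

Positions 0 and 3 hold 49 and 26; after swapping, the array is [26, 16, 19, 49, 10, 42, 40, 37].
Count, for each position, how many later elements it exceeds:
26: 3
16: 1
19: 1
49: 4
10: 0
42: 2
40: 1
37: 0
Sum: 3 + 1 + 1 + 4 + 0 + 2 + 1 + 0 = 12
Change: 12 − 13 = -1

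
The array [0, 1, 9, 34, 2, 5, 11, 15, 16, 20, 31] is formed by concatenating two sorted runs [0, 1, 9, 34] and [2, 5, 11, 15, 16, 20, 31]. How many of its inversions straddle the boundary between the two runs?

There are 9 cross-inversions.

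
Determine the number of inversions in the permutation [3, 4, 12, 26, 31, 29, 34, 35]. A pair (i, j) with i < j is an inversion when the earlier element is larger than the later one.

There is 1 inversion.

Sweep left to right; for each value list the smaller values that follow it:
3: 0
4: 0
12: 0
26: 0
31: 1
29: 0
34: 0
35: 0
Sum: 0 + 0 + 0 + 0 + 1 + 0 + 0 + 0 = 1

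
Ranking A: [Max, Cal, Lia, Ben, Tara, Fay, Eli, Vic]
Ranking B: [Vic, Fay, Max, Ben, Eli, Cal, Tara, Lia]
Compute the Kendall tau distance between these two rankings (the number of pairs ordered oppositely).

Assign each item its position (1..8) in the first ordering, then rewrite the second ordering as that position sequence:
positions: Max→1, Cal→2, Lia→3, Ben→4, Tara→5, Fay→6, Eli→7, Vic→8
second ordering as positions: [8, 6, 1, 4, 7, 2, 5, 3]
Discordant pairs = inversions in this position sequence.
8: 6, 1, 4, 7, 2, 5, 3 → 7
6: 1, 4, 2, 5, 3 → 5
1: 0
4: 2, 3 → 2
7: 2, 5, 3 → 3
2: 0
5: 3 → 1
3: 0
Total: 7 + 5 + 0 + 2 + 3 + 0 + 1 + 0 = 18

18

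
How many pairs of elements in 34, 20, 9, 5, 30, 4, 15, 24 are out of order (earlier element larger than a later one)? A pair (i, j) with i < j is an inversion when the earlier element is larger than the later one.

17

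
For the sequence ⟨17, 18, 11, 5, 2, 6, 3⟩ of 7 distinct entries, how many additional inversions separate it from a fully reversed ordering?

4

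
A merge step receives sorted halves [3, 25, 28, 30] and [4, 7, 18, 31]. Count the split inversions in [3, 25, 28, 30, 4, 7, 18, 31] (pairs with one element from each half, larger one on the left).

There are 9 cross-inversions.

Count, for every r in R, how many entries of L exceed r:
r = 4: 25, 28, 30 → 3
r = 7: 25, 28, 30 → 3
r = 18: 25, 28, 30 → 3
r = 31: none → 0
Cross-inversions: 3 + 3 + 3 + 0 = 9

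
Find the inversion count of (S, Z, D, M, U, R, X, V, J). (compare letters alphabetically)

Sweep left to right; for each value list the smaller values that follow it:
S: 4
Z: 7
D: 0
M: 1
U: 2
R: 1
X: 2
V: 1
J: 0
Sum: 4 + 7 + 0 + 1 + 2 + 1 + 2 + 1 + 0 = 18

There are 18 inversions.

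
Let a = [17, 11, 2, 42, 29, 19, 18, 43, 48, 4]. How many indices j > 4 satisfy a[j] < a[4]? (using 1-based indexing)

The element at index 4 is 42.
Elements after it: 29, 19, 18, 43, 48, 4
Those smaller than 42: 29, 19, 18, 4

4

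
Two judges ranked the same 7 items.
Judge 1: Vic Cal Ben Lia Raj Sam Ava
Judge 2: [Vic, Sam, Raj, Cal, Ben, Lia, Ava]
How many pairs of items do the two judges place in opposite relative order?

7

Assign each item its position (1..7) in the first ordering, then rewrite the second ordering as that position sequence:
positions: Vic→1, Cal→2, Ben→3, Lia→4, Raj→5, Sam→6, Ava→7
second ordering as positions: [1, 6, 5, 2, 3, 4, 7]
Discordant pairs = inversions in this position sequence.
1: 0
6: 5, 2, 3, 4 → 4
5: 2, 3, 4 → 3
2: 0
3: 0
4: 0
7: 0
Total: 0 + 4 + 3 + 0 + 0 + 0 + 0 = 7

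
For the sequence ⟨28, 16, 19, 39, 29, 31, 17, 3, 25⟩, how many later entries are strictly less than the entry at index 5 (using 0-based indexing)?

3

The element at index 5 is 31.
Elements after it: 17, 3, 25
Those smaller than 31: 17, 3, 25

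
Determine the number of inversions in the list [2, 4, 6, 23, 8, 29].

Out-of-order pairs: 1

For each element, count later entries that are smaller:
2: 0
4: 0
6: 0
23: 1
8: 0
29: 0
Sum: 0 + 0 + 0 + 1 + 0 + 0 = 1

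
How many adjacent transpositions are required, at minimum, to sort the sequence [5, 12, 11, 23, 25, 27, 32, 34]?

There is 1 swap.

The minimum number of adjacent swaps to sort an array equals its inversion count, since every such swap removes exactly one inversion.
Count inversions — for each element, later elements that are smaller:
5: none → 0
12: 11 → 1
11: none → 0
23: none → 0
25: none → 0
27: none → 0
32: none → 0
34: none → 0
Total inversions: 0 + 1 + 0 + 0 + 0 + 0 + 0 + 0 = 1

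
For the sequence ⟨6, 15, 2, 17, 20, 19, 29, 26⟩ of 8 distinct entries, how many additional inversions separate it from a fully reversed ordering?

Maximum inversions for 8 distinct elements is C(8, 2) = 8·7/2 = 28.
Current inversions — for each element, count later smaller elements:
6: 1
15: 1
2: 0
17: 0
20: 1
19: 0
29: 1
26: 0
Current total: 1 + 1 + 0 + 0 + 1 + 0 + 1 + 0 = 4
Shortfall: 28 − 4 = 24

24 inversions short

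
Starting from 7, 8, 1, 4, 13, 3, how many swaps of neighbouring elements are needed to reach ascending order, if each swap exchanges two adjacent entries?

8 swaps

The minimum number of adjacent swaps to sort an array equals its inversion count, since every such swap removes exactly one inversion.
Count inversions — for each element, later elements that are smaller:
7: 1, 4, 3 → 3
8: 1, 4, 3 → 3
1: none → 0
4: 3 → 1
13: 3 → 1
3: none → 0
Total inversions: 3 + 3 + 0 + 1 + 1 + 0 = 8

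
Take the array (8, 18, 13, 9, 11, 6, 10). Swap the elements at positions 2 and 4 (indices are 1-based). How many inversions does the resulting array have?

Positions 2 and 4 hold 18 and 9; after swapping, the array is [8, 9, 13, 18, 11, 6, 10].
Element-by-element contributions:
8: 1
9: 1
13: 3
18: 3
11: 2
6: 0
10: 0
Sum: 1 + 1 + 3 + 3 + 2 + 0 + 0 = 10

10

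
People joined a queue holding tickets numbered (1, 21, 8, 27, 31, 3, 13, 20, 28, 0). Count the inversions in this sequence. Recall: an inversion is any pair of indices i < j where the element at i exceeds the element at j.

21

Element-by-element contributions:
1: 1
21: 5
8: 2
27: 4
31: 5
3: 1
13: 1
20: 1
28: 1
0: 0
Sum: 1 + 5 + 2 + 4 + 5 + 1 + 1 + 1 + 1 + 0 = 21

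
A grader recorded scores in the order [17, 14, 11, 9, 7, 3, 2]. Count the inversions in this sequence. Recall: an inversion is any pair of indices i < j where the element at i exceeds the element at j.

Inversions: 21

Count, for each position, how many later elements it exceeds:
17 → 14, 11, 9, 7, 3, 2 → 6
14 → 11, 9, 7, 3, 2 → 5
11 → 9, 7, 3, 2 → 4
9 → 7, 3, 2 → 3
7 → 3, 2 → 2
3 → 2 → 1
2 → none → 0
Sum: 6 + 5 + 4 + 3 + 2 + 1 + 0 = 21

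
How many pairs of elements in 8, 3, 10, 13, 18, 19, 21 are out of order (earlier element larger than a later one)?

Listing every pair i<j with a[i]>a[j] (using 1-based positions):
(1,2): 8 > 3
That's 1 pair.

1 inversion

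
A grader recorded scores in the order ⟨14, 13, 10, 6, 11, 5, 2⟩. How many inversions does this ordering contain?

19 inversions

For each element, count later entries that are smaller:
14: 6
13: 5
10: 3
6: 2
11: 2
5: 1
2: 0
Sum: 6 + 5 + 3 + 2 + 2 + 1 + 0 = 19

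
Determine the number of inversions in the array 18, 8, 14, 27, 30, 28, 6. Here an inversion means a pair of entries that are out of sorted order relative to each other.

Listing every pair i<j with a[i]>a[j] (using 0-based positions):
(0,1): 18 > 8
(0,2): 18 > 14
(0,6): 18 > 6
(1,6): 8 > 6
(2,6): 14 > 6
(3,6): 27 > 6
(4,5): 30 > 28
(4,6): 30 > 6
(5,6): 28 > 6
That's 9 pairs.

9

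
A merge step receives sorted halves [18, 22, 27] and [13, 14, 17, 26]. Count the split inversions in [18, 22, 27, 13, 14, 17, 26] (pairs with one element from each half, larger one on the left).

There are 10 cross-inversions.

Take each right-half value and tally the left-half values above it:
r = 13: 18, 22, 27 → 3
r = 14: 18, 22, 27 → 3
r = 17: 18, 22, 27 → 3
r = 26: 27 → 1
Cross-inversions: 3 + 3 + 3 + 1 = 10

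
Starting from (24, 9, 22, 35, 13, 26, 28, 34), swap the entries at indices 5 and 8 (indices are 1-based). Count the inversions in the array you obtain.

13 inversions

Positions 5 and 8 hold 13 and 34; after swapping, the array is [24, 9, 22, 35, 34, 26, 28, 13].
Element-by-element contributions:
24 → 9, 22, 13 → 3
9 → none → 0
22 → 13 → 1
35 → 34, 26, 28, 13 → 4
34 → 26, 28, 13 → 3
26 → 13 → 1
28 → 13 → 1
13 → none → 0
Sum: 3 + 0 + 1 + 4 + 3 + 1 + 1 + 0 = 13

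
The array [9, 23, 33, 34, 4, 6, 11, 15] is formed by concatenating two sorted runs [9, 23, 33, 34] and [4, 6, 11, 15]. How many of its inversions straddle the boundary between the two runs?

Take each right-half value and tally the left-half values above it:
r = 4: 9, 23, 33, 34 → 4
r = 6: 9, 23, 33, 34 → 4
r = 11: 23, 33, 34 → 3
r = 15: 23, 33, 34 → 3
Cross-inversions: 4 + 4 + 3 + 3 = 14

14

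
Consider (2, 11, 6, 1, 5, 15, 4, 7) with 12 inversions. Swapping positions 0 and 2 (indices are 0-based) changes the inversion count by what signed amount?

+1

Positions 0 and 2 hold 2 and 6; after swapping, the array is [6, 11, 2, 1, 5, 15, 4, 7].
For each element, count later entries that are smaller:
6: 4
11: 5
2: 1
1: 0
5: 1
15: 2
4: 0
7: 0
Sum: 4 + 5 + 1 + 0 + 1 + 2 + 0 + 0 = 13
Change: 13 − 12 = +1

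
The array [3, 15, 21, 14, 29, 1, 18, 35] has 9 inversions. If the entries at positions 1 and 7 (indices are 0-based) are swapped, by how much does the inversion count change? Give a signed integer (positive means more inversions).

+7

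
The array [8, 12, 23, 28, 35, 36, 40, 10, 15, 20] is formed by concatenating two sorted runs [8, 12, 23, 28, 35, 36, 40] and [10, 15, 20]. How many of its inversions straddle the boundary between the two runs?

There are 16 cross-inversions.

Take each right-half value and tally the left-half values above it:
r = 10: 12, 23, 28, 35, 36, 40 → 6
r = 15: 23, 28, 35, 36, 40 → 5
r = 20: 23, 28, 35, 36, 40 → 5
Cross-inversions: 6 + 5 + 5 = 16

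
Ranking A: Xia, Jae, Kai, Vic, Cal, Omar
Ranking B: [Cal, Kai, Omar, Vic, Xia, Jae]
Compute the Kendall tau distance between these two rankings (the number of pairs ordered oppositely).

11

Assign each item its position (1..6) in the first ordering, then rewrite the second ordering as that position sequence:
positions: Xia→1, Jae→2, Kai→3, Vic→4, Cal→5, Omar→6
second ordering as positions: [5, 3, 6, 4, 1, 2]
Discordant pairs = inversions in this position sequence.
5: 3, 4, 1, 2 → 4
3: 1, 2 → 2
6: 4, 1, 2 → 3
4: 1, 2 → 2
1: 0
2: 0
Total: 4 + 2 + 3 + 2 + 0 + 0 = 11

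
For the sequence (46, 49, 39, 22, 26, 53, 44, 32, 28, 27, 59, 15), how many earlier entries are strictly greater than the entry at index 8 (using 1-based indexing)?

5

The element at index 8 is 32.
Elements before it: 46, 49, 39, 22, 26, 53, 44
Those larger than 32: 46, 49, 39, 53, 44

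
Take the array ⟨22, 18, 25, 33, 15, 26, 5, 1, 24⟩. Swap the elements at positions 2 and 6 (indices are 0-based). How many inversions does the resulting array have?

19 inversions

Positions 2 and 6 hold 25 and 5; after swapping, the array is [22, 18, 5, 33, 15, 26, 25, 1, 24].
Sweep left to right; for each value list the smaller values that follow it:
22 → 18, 5, 15, 1 → 4
18 → 5, 15, 1 → 3
5 → 1 → 1
33 → 15, 26, 25, 1, 24 → 5
15 → 1 → 1
26 → 25, 1, 24 → 3
25 → 1, 24 → 2
1 → none → 0
24 → none → 0
Sum: 4 + 3 + 1 + 5 + 1 + 3 + 2 + 0 + 0 = 19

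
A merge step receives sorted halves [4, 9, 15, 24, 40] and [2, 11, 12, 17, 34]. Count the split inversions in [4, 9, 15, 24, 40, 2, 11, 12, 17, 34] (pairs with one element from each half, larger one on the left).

Count, for every r in R, how many entries of L exceed r:
r = 2: 4, 9, 15, 24, 40 → 5
r = 11: 15, 24, 40 → 3
r = 12: 15, 24, 40 → 3
r = 17: 24, 40 → 2
r = 34: 40 → 1
Cross-inversions: 5 + 3 + 3 + 2 + 1 = 14

14 cross-inversions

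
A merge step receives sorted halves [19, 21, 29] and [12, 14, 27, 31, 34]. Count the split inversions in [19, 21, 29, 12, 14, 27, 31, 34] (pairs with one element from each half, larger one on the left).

Take each right-half value and tally the left-half values above it:
r = 12: 19, 21, 29 → 3
r = 14: 19, 21, 29 → 3
r = 27: 29 → 1
r = 31: none → 0
r = 34: none → 0
Cross-inversions: 3 + 3 + 1 + 0 + 0 = 7

7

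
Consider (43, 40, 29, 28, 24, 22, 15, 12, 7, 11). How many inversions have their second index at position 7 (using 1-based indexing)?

6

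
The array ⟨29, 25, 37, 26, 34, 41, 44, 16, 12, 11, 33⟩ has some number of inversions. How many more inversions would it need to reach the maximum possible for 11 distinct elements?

23 inversions short

Maximum inversions for 11 distinct elements is C(11, 2) = 11·10/2 = 55.
Current inversions — for each element, count later smaller elements:
29: 5
25: 3
37: 6
26: 3
34: 4
41: 4
44: 4
16: 2
12: 1
11: 0
33: 0
Current total: 5 + 3 + 6 + 3 + 4 + 4 + 4 + 2 + 1 + 0 + 0 = 32
Shortfall: 55 − 32 = 23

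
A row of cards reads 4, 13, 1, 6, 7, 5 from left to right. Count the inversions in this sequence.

7

Count, for each position, how many later elements it exceeds:
4 → 1 → 1
13 → 1, 6, 7, 5 → 4
1 → none → 0
6 → 5 → 1
7 → 5 → 1
5 → none → 0
Sum: 1 + 4 + 0 + 1 + 1 + 0 = 7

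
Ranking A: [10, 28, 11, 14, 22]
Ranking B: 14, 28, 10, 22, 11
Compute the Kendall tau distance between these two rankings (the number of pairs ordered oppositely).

5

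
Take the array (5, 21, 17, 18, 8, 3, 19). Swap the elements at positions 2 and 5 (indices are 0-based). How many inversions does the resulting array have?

Inversions: 8

Positions 2 and 5 hold 17 and 3; after swapping, the array is [5, 21, 3, 18, 8, 17, 19].
Count, for each position, how many later elements it exceeds:
5: 1
21: 5
3: 0
18: 2
8: 0
17: 0
19: 0
Sum: 1 + 5 + 0 + 2 + 0 + 0 + 0 = 8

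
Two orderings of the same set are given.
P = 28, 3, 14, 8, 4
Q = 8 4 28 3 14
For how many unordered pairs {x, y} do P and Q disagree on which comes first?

6

Assign each item its position (1..5) in the first ordering, then rewrite the second ordering as that position sequence:
positions: 28→1, 3→2, 14→3, 8→4, 4→5
second ordering as positions: [4, 5, 1, 2, 3]
Discordant pairs = inversions in this position sequence.
4: 1, 2, 3 → 3
5: 1, 2, 3 → 3
1: 0
2: 0
3: 0
Total: 3 + 3 + 0 + 0 + 0 = 6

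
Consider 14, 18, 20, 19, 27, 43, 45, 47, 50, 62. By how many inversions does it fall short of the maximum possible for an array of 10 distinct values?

44 inversions short

Maximum inversions for 10 distinct elements is C(10, 2) = 10·9/2 = 45.
Current inversions — for each element, count later smaller elements:
14: 0
18: 0
20: 1
19: 0
27: 0
43: 0
45: 0
47: 0
50: 0
62: 0
Current total: 0 + 0 + 1 + 0 + 0 + 0 + 0 + 0 + 0 + 0 = 1
Shortfall: 45 − 1 = 44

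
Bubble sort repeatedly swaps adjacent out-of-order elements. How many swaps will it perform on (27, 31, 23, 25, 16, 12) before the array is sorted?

13

Each adjacent swap fixes exactly one inversion, so the minimum swap count equals the number of inversions.
Count inversions — for each element, later elements that are smaller:
27: 23, 25, 16, 12 → 4
31: 23, 25, 16, 12 → 4
23: 16, 12 → 2
25: 16, 12 → 2
16: 12 → 1
12: none → 0
Total inversions: 4 + 4 + 2 + 2 + 1 + 0 = 13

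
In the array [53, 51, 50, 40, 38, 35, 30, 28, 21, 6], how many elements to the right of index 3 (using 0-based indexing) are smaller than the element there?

The element at index 3 is 40.
Elements after it: 38, 35, 30, 28, 21, 6
Those smaller than 40: 38, 35, 30, 28, 21, 6

6 such elements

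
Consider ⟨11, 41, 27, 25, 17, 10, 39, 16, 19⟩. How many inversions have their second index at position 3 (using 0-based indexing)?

The element at index 3 is 25.
Elements before it: 11, 41, 27
Those larger than 25: 41, 27

2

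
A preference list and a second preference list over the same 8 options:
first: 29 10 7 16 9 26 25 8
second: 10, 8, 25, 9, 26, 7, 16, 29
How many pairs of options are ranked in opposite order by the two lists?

Pairs: 20

Assign each item its position (1..8) in the first ordering, then rewrite the second ordering as that position sequence:
positions: 29→1, 10→2, 7→3, 16→4, 9→5, 26→6, 25→7, 8→8
second ordering as positions: [2, 8, 7, 5, 6, 3, 4, 1]
Discordant pairs = inversions in this position sequence.
2: 1 → 1
8: 7, 5, 6, 3, 4, 1 → 6
7: 5, 6, 3, 4, 1 → 5
5: 3, 4, 1 → 3
6: 3, 4, 1 → 3
3: 1 → 1
4: 1 → 1
1: 0
Total: 1 + 6 + 5 + 3 + 3 + 1 + 1 + 0 = 20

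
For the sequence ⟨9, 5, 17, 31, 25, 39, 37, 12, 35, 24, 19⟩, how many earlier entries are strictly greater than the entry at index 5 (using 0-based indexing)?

0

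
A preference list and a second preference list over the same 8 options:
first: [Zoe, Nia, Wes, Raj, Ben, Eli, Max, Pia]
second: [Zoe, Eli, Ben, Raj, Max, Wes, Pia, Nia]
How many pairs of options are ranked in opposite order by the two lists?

Assign each item its position (1..8) in the first ordering, then rewrite the second ordering as that position sequence:
positions: Zoe→1, Nia→2, Wes→3, Raj→4, Ben→5, Eli→6, Max→7, Pia→8
second ordering as positions: [1, 6, 5, 4, 7, 3, 8, 2]
Discordant pairs = inversions in this position sequence.
1: 0
6: 5, 4, 3, 2 → 4
5: 4, 3, 2 → 3
4: 3, 2 → 2
7: 3, 2 → 2
3: 2 → 1
8: 2 → 1
2: 0
Total: 0 + 4 + 3 + 2 + 2 + 1 + 1 + 0 = 13

13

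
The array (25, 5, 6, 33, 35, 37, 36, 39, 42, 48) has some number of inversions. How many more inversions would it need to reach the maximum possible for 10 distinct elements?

42

Maximum inversions for 10 distinct elements is C(10, 2) = 10·9/2 = 45.
Current inversions — for each element, count later smaller elements:
25: 2
5: 0
6: 0
33: 0
35: 0
37: 1
36: 0
39: 0
42: 0
48: 0
Current total: 2 + 0 + 0 + 0 + 0 + 1 + 0 + 0 + 0 + 0 = 3
Shortfall: 45 − 3 = 42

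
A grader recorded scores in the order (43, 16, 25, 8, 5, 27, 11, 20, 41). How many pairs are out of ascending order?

Element-by-element contributions:
43: 8
16: 3
25: 4
8: 1
5: 0
27: 2
11: 0
20: 0
41: 0
Sum: 8 + 3 + 4 + 1 + 0 + 2 + 0 + 0 + 0 = 18

18 inversions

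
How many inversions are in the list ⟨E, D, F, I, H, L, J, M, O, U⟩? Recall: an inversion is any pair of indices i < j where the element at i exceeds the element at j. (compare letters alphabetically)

Sweep left to right; for each value list the smaller values that follow it:
E: 1
D: 0
F: 0
I: 1
H: 0
L: 1
J: 0
M: 0
O: 0
U: 0
Sum: 1 + 0 + 0 + 1 + 0 + 1 + 0 + 0 + 0 + 0 = 3

3 inversions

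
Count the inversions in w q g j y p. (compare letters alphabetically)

Listing every pair i<j with a[i]>a[j] (using 0-based positions):
(0,1): w > q
(0,2): w > g
(0,3): w > j
(0,5): w > p
(1,2): q > g
(1,3): q > j
(1,5): q > p
(4,5): y > p
That's 8 pairs.

8 out-of-order pairs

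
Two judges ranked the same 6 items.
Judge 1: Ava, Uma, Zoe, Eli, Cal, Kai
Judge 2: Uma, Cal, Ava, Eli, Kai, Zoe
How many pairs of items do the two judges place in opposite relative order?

6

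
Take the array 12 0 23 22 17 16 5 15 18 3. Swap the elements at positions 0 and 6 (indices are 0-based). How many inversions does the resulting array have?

Positions 0 and 6 hold 12 and 5; after swapping, the array is [5, 0, 23, 22, 17, 16, 12, 15, 18, 3].
Count, for each position, how many later elements it exceeds:
5 → 0, 3 → 2
0 → none → 0
23 → 22, 17, 16, 12, 15, 18, 3 → 7
22 → 17, 16, 12, 15, 18, 3 → 6
17 → 16, 12, 15, 3 → 4
16 → 12, 15, 3 → 3
12 → 3 → 1
15 → 3 → 1
18 → 3 → 1
3 → none → 0
Sum: 2 + 0 + 7 + 6 + 4 + 3 + 1 + 1 + 1 + 0 = 25

25 inversions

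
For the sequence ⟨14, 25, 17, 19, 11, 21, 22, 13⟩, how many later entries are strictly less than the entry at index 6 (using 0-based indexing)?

1 such element

The element at index 6 is 22.
Elements after it: 13
Those smaller than 22: 13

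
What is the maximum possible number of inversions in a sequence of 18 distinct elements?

The maximum occurs when the array is in strictly decreasing order: every one of the C(18, 2) pairs is inverted.
C(18, 2) = 18·17/2 = 153

153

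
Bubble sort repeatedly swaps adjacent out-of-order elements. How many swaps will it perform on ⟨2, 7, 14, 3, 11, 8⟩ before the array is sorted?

5 swaps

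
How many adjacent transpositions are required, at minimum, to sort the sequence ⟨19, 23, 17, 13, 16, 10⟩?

13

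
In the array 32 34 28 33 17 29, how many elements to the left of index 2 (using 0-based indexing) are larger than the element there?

The element at index 2 is 28.
Elements before it: 32, 34
Those larger than 28: 32, 34

2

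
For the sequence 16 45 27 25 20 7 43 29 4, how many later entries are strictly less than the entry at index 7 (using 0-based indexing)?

1 such element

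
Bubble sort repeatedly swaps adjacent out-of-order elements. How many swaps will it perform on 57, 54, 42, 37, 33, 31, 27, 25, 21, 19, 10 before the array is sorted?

55

The minimum number of adjacent swaps to sort an array equals its inversion count, since every such swap removes exactly one inversion.
Count inversions — for each element, later elements that are smaller:
57: 54, 42, 37, 33, 31, 27, 25, 21, 19, 10 → 10
54: 42, 37, 33, 31, 27, 25, 21, 19, 10 → 9
42: 37, 33, 31, 27, 25, 21, 19, 10 → 8
37: 33, 31, 27, 25, 21, 19, 10 → 7
33: 31, 27, 25, 21, 19, 10 → 6
31: 27, 25, 21, 19, 10 → 5
27: 25, 21, 19, 10 → 4
25: 21, 19, 10 → 3
21: 19, 10 → 2
19: 10 → 1
10: none → 0
Total inversions: 10 + 9 + 8 + 7 + 6 + 5 + 4 + 3 + 2 + 1 + 0 = 55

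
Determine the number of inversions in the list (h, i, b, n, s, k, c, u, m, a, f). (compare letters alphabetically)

28

Element-by-element contributions:
h → b, c, a, f → 4
i → b, c, a, f → 4
b → a → 1
n → k, c, m, a, f → 5
s → k, c, m, a, f → 5
k → c, a, f → 3
c → a → 1
u → m, a, f → 3
m → a, f → 2
a → none → 0
f → none → 0
Sum: 4 + 4 + 1 + 5 + 5 + 3 + 1 + 3 + 2 + 0 + 0 = 28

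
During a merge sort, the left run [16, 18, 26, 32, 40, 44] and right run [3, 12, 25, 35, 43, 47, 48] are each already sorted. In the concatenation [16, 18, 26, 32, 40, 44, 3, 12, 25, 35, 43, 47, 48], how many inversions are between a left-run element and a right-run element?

Cross-inversions: 19

Take each right-half value and tally the left-half values above it:
r = 3: 16, 18, 26, 32, 40, 44 → 6
r = 12: 16, 18, 26, 32, 40, 44 → 6
r = 25: 26, 32, 40, 44 → 4
r = 35: 40, 44 → 2
r = 43: 44 → 1
r = 47: none → 0
r = 48: none → 0
Cross-inversions: 6 + 6 + 4 + 2 + 1 + 0 + 0 = 19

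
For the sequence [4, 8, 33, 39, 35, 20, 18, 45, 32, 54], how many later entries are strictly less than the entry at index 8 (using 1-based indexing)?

1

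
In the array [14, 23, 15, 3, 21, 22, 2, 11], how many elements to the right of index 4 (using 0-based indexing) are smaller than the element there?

2

The element at index 4 is 21.
Elements after it: 22, 2, 11
Those smaller than 21: 2, 11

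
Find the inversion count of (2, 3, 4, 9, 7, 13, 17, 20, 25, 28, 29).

Count, for each position, how many later elements it exceeds:
2: 0
3: 0
4: 0
9: 1
7: 0
13: 0
17: 0
20: 0
25: 0
28: 0
29: 0
Sum: 0 + 0 + 0 + 1 + 0 + 0 + 0 + 0 + 0 + 0 + 0 = 1

1 out-of-order pair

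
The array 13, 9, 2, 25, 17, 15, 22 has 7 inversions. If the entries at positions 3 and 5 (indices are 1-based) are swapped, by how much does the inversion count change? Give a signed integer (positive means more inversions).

+1

Positions 3 and 5 hold 2 and 17; after swapping, the array is [13, 9, 17, 25, 2, 15, 22].
For each element, count later entries that are smaller:
13: 2
9: 1
17: 2
25: 3
2: 0
15: 0
22: 0
Sum: 2 + 1 + 2 + 3 + 0 + 0 + 0 = 8
Change: 8 − 7 = +1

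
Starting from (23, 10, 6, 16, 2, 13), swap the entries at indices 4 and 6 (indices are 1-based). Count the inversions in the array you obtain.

Positions 4 and 6 hold 16 and 13; after swapping, the array is [23, 10, 6, 13, 2, 16].
Sweep left to right; for each value list the smaller values that follow it:
23 → 10, 6, 13, 2, 16 → 5
10 → 6, 2 → 2
6 → 2 → 1
13 → 2 → 1
2 → none → 0
16 → none → 0
Sum: 5 + 2 + 1 + 1 + 0 + 0 = 9

Inversions: 9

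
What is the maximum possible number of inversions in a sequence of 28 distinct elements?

Inversions: 378

A reversed (strictly descending) arrangement makes every pair an inversion, giving C(28, 2) inversions.
C(28, 2) = 28·27/2 = 378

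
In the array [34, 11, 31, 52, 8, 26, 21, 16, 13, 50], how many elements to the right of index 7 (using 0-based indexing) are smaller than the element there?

1

The element at index 7 is 16.
Elements after it: 13, 50
Those smaller than 16: 13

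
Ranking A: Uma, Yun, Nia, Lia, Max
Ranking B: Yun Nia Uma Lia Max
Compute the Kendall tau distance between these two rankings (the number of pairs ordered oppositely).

2 discordant pairs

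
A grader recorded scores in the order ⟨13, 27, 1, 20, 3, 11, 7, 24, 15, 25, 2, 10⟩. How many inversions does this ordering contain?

Count, for each position, how many later elements it exceeds:
13 → 1, 3, 11, 7, 2, 10 → 6
27 → 1, 20, 3, 11, 7, 24, 15, 25, 2, 10 → 10
1 → none → 0
20 → 3, 11, 7, 15, 2, 10 → 6
3 → 2 → 1
11 → 7, 2, 10 → 3
7 → 2 → 1
24 → 15, 2, 10 → 3
15 → 2, 10 → 2
25 → 2, 10 → 2
2 → none → 0
10 → none → 0
Sum: 6 + 10 + 0 + 6 + 1 + 3 + 1 + 3 + 2 + 2 + 0 + 0 = 34

34 inversions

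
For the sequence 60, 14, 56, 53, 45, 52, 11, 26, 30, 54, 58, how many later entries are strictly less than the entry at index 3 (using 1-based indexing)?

The element at index 3 is 56.
Elements after it: 53, 45, 52, 11, 26, 30, 54, 58
Those smaller than 56: 53, 45, 52, 11, 26, 30, 54

7 such elements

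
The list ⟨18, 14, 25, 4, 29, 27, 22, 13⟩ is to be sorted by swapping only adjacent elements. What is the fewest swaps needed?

There are 14 swaps.

Minimum adjacent swaps = number of inversions (each swap of adjacent out-of-order elements removes one inversion and no swap can remove more).
Count inversions — for each element, later elements that are smaller:
18: 14, 4, 13 → 3
14: 4, 13 → 2
25: 4, 22, 13 → 3
4: none → 0
29: 27, 22, 13 → 3
27: 22, 13 → 2
22: 13 → 1
13: none → 0
Total inversions: 3 + 2 + 3 + 0 + 3 + 2 + 1 + 0 = 14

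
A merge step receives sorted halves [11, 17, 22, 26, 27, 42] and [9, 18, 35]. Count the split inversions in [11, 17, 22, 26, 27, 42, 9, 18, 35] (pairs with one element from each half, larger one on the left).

Count, for every r in R, how many entries of L exceed r:
r = 9: 11, 17, 22, 26, 27, 42 → 6
r = 18: 22, 26, 27, 42 → 4
r = 35: 42 → 1
Cross-inversions: 6 + 4 + 1 = 11

11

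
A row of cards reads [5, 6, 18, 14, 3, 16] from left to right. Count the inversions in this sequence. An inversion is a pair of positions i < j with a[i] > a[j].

6 inversions

For each element, count later entries that are smaller:
5 → 3 → 1
6 → 3 → 1
18 → 14, 3, 16 → 3
14 → 3 → 1
3 → none → 0
16 → none → 0
Sum: 1 + 1 + 3 + 1 + 0 + 0 = 6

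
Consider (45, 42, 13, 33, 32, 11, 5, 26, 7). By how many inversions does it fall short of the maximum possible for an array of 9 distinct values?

6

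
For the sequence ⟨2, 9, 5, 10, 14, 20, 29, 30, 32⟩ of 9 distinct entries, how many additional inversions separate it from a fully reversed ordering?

35

Maximum inversions for 9 distinct elements is C(9, 2) = 9·8/2 = 36.
Current inversions — for each element, count later smaller elements:
2: 0
9: 1
5: 0
10: 0
14: 0
20: 0
29: 0
30: 0
32: 0
Current total: 0 + 1 + 0 + 0 + 0 + 0 + 0 + 0 + 0 = 1
Shortfall: 36 − 1 = 35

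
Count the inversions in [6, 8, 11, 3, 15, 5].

7 inversions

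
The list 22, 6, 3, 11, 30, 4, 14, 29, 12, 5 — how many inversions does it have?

Element-by-element contributions:
22 → 6, 3, 11, 4, 14, 12, 5 → 7
6 → 3, 4, 5 → 3
3 → none → 0
11 → 4, 5 → 2
30 → 4, 14, 29, 12, 5 → 5
4 → none → 0
14 → 12, 5 → 2
29 → 12, 5 → 2
12 → 5 → 1
5 → none → 0
Sum: 7 + 3 + 0 + 2 + 5 + 0 + 2 + 2 + 1 + 0 = 22

There are 22 out-of-order pairs.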